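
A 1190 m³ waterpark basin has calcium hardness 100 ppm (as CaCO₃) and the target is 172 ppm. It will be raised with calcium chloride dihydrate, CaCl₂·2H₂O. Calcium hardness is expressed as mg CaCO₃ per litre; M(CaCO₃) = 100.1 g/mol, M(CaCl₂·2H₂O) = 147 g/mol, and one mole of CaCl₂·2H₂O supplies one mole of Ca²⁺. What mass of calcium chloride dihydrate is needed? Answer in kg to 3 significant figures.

Volume: 1190 m³ = 1,190,000 L.
Hardness to add: (172 − 100) = 72 mg/L as CaCO₃ × 1,190,000 L = 85,680 g as CaCO₃.
Moles of Ca²⁺ (1 mol Ca²⁺ ≡ 1 mol CaCO₃): 85,680 / 100.1 g/mol = 855.9 mol.
Mass of CaCl₂·2H₂O: 855.9 × 147 = 125,800 g.

126 kg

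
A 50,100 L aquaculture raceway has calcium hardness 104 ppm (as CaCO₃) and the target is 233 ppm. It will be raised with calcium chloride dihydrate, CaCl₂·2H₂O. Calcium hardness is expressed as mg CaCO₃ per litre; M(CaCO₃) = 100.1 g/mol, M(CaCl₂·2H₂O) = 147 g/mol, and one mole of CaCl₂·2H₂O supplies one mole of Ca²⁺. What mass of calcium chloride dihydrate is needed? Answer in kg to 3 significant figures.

Hardness to add: (233 − 104) = 129 mg/L as CaCO₃ × 50,100 L = 6463 g as CaCO₃.
Moles of Ca²⁺ (1 mol Ca²⁺ ≡ 1 mol CaCO₃): 6463 / 100.1 g/mol = 64.56 mol.
Mass of CaCl₂·2H₂O: 64.56 × 147 = 9491 g.

9.49 kg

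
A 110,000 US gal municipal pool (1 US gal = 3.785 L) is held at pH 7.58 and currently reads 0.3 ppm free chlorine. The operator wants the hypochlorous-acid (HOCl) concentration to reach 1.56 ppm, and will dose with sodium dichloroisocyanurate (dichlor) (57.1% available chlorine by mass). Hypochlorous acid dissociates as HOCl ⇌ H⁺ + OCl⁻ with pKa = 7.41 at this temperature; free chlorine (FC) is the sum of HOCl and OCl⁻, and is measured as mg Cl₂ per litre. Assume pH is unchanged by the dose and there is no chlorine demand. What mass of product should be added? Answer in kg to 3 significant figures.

Volume: 110,000 US gal × 3.785 L/gal = 416,350 L.
[OCl⁻]/[HOCl] = 10^(pH − pKa) = 10^(7.58 − 7.41) = 1.479; fraction as HOCl = 1/(1 + 1.479) = 0.4034.
Free chlorine required for 1.56 ppm HOCl: 1.56 / 0.4034 = 3.867 ppm.
FC to add: 3.867 − 0.3 = 3.567 mg/L as Cl₂.
Cl₂ equivalent: 3.567 mg/L × 416,350 L = 1485 g.
Product at 57.1% available Cl: 1485 / 0.571 = 2601 g.

2.60 kg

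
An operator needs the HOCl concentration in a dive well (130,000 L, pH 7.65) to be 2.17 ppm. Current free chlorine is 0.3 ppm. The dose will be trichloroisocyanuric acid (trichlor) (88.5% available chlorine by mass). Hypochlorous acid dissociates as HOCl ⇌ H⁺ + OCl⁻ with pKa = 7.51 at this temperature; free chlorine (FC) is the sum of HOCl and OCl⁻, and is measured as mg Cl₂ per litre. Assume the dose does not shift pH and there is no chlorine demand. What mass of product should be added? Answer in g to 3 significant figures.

[OCl⁻]/[HOCl] = 10^(pH − pKa) = 10^(7.65 − 7.51) = 1.38; fraction as HOCl = 1/(1 + 1.38) = 0.4201.
Free chlorine required for 2.17 ppm HOCl: 2.17 / 0.4201 = 5.165 ppm.
FC to add: 5.165 − 0.3 = 4.865 mg/L as Cl₂.
Cl₂ equivalent: 4.865 mg/L × 130,000 L = 632.5 g.
Product at 88.5% available Cl: 632.5 / 0.885 = 714.7 g.

715 g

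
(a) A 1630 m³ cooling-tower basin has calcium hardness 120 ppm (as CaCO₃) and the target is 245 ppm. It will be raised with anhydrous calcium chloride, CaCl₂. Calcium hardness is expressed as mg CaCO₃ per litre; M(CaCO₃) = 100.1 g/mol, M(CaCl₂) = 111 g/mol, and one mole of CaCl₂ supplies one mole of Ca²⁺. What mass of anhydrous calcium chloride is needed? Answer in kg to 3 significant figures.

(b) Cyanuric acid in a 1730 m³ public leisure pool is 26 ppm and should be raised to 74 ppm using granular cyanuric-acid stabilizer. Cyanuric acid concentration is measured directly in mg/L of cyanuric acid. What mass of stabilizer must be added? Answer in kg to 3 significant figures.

(a) 226 kg; (b) 83.0 kg

(a) Volume: 1630 m³ = 1,630,000 L.
(a) Hardness to add: (245 − 120) = 125 mg/L as CaCO₃ × 1,630,000 L = 203,800 g as CaCO₃.
(a) Moles of Ca²⁺ (1 mol Ca²⁺ ≡ 1 mol CaCO₃): 203,800 / 100.1 g/mol = 2035 mol.
(a) Mass of CaCl₂: 2035 × 111 = 225,900 g.

(b) Volume: 1730 m³ = 1,730,000 L.
(b) CYA to add: (74 − 26) = 48 mg/L × 1,730,000 L = 83,040 g cyanuric acid.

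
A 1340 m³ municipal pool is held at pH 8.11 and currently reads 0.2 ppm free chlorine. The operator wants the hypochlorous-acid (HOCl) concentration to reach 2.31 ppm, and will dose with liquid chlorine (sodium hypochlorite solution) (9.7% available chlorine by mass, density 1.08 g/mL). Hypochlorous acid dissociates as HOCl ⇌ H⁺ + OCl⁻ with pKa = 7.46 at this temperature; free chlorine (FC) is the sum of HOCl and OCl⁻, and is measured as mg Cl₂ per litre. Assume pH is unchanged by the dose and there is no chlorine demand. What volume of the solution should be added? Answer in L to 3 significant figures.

159 L

Volume: 1340 m³ = 1,340,000 L.
[OCl⁻]/[HOCl] = 10^(pH − pKa) = 10^(8.11 − 7.46) = 4.467; fraction as HOCl = 1/(1 + 4.467) = 0.1829.
Free chlorine required for 2.31 ppm HOCl: 2.31 / 0.1829 = 12.63 ppm.
FC to add: 12.63 − 0.2 = 12.43 mg/L as Cl₂.
Cl₂ equivalent: 12.43 mg/L × 1,340,000 L = 16,650 g.
Product at 9.7% available Cl: 16,650 / 0.097 = 171,700 g.
Volume: 171,700 g ÷ 1.08 g/mL = 159,000 mL.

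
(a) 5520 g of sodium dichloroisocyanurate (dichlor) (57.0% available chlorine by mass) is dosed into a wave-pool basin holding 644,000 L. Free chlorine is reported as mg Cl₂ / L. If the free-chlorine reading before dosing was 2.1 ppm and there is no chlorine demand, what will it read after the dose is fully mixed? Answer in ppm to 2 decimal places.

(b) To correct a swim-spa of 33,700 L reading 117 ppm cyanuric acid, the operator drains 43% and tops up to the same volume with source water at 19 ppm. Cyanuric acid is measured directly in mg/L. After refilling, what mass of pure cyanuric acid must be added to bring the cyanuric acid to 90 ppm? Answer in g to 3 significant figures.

(a) 6.99 ppm; (b) 510 g

(a) Available chlorine delivered: 5520 g × 0.57 = 3146 g as Cl₂.
(a) Concentration rise: 3146 g / 644,000 L = 4.886 mg/L = 4.89 ppm.
(a) Final FC: 2.1 + 4.89 = 6.99 ppm.

(b) After draining 43% and refilling: 117 × 0.57 + 19 × 0.43 = 74.86 ppm.
(b) Deficit to target: 90 − 74.86 = 15.14 mg/L.
(b) Mass: 15.14 mg/L × 33,700 L = 510.2 g cyanuric acid.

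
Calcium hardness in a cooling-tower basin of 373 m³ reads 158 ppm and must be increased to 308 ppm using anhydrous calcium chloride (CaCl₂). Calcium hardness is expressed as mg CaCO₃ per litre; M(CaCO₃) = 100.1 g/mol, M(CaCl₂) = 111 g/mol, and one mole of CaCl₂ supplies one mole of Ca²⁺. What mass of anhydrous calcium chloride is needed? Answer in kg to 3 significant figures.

62.0 kg

Volume: 373 m³ = 373,000 L.
Hardness to add: (308 − 158) = 150 mg/L as CaCO₃ × 373,000 L = 55,950 g as CaCO₃.
Moles of Ca²⁺ (1 mol Ca²⁺ ≡ 1 mol CaCO₃): 55,950 / 100.1 g/mol = 558.9 mol.
Mass of CaCl₂: 558.9 × 111 = 62,040 g.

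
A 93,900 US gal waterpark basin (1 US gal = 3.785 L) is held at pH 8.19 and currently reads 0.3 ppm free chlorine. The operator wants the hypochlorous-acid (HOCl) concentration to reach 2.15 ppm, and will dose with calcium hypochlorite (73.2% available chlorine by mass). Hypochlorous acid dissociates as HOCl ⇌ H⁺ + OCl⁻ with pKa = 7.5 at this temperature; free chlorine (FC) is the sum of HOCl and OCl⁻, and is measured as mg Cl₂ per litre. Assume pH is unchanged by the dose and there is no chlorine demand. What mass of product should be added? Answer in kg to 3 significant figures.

Volume: 93,900 US gal × 3.785 L/gal = 355,412 L.
[OCl⁻]/[HOCl] = 10^(pH − pKa) = 10^(8.19 − 7.5) = 4.898; fraction as HOCl = 1/(1 + 4.898) = 0.1696.
Free chlorine required for 2.15 ppm HOCl: 2.15 / 0.1696 = 12.68 ppm.
FC to add: 12.68 − 0.3 = 12.38 mg/L as Cl₂.
Cl₂ equivalent: 12.38 mg/L × 355,412 L = 4400 g.
Product at 73.2% available Cl: 4400 / 0.732 = 6011 g.

6.01 kg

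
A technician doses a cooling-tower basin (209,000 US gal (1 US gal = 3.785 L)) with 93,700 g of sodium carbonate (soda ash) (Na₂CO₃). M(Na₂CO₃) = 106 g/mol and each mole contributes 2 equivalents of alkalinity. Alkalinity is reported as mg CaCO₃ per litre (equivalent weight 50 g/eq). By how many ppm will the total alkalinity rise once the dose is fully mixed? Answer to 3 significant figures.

112 ppm

Volume: 209,000 US gal × 3.785 L/gal = 791,065 L.
Moles of Na₂CO₃: 93,700 g ÷ 106 g/mol = 884 mol → 1768 eq of alkalinity.
As CaCO₃: 1768 eq × 50 g/eq = 88,400 g.
Rise: 88,400 g / 791,065 L × 1000 = 111.7 mg/L.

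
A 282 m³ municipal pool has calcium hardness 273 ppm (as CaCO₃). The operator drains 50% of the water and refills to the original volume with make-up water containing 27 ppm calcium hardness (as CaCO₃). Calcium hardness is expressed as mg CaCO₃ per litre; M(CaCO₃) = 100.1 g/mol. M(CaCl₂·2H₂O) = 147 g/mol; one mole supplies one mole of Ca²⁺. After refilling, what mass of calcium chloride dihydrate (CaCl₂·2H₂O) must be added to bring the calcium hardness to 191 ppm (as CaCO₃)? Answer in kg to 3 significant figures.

17.0 kg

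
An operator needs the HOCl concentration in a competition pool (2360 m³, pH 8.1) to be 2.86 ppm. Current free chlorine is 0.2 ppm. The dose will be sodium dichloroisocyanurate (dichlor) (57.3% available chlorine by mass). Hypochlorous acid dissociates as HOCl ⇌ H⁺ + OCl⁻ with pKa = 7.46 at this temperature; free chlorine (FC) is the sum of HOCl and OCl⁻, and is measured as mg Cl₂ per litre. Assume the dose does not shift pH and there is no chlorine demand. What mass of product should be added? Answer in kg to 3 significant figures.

62.4 kg

Volume: 2360 m³ = 2,360,000 L.
[OCl⁻]/[HOCl] = 10^(pH − pKa) = 10^(8.1 − 7.46) = 4.365; fraction as HOCl = 1/(1 + 4.365) = 0.1864.
Free chlorine required for 2.86 ppm HOCl: 2.86 / 0.1864 = 15.34 ppm.
FC to add: 15.34 − 0.2 = 15.14 mg/L as Cl₂.
Cl₂ equivalent: 15.14 mg/L × 2,360,000 L = 35,740 g.
Product at 57.3% available Cl: 35,740 / 0.573 = 62,370 g.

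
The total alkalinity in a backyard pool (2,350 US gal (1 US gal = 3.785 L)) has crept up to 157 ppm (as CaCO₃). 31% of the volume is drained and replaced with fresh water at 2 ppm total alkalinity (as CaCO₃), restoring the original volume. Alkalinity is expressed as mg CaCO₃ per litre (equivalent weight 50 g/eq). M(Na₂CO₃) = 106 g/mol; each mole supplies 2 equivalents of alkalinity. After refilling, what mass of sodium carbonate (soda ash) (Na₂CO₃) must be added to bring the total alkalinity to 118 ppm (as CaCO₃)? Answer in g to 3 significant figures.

Volume: 2,350 US gal × 3.785 L/gal = 8,895 L.
After draining 31% and refilling: 157 × 0.69 + 2 × 0.31 = 108.95 ppm.
Deficit to target: 118 − 108.95 = 9.05 mg/L.
As CaCO₃: 9.05 mg/L × 8,895 L = 80.5 g; ÷ 50 g/eq ÷ 2 = 0.805 mol Na₂CO₃.
Mass: 0.805 × 106 = 85.33 g.

85.3 g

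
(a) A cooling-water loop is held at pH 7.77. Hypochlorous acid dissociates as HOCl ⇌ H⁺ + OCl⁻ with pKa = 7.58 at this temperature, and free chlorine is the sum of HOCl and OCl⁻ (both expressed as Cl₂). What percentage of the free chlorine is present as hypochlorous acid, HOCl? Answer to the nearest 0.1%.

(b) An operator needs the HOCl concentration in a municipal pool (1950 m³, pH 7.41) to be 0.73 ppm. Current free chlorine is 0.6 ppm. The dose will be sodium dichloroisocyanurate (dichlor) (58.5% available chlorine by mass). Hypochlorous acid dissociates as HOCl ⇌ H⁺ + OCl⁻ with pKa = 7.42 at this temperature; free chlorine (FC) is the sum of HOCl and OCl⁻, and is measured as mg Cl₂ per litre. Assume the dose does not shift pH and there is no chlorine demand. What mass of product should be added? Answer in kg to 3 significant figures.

(a) 39.2%; (b) 2.81 kg

(a) [OCl⁻]/[HOCl] = 10^(pH − pKa) = 10^(7.77 − 7.58) = 10^0.19 = 1.549.
(a) Fraction as HOCl = 1 / (1 + 1.549) = 0.3923.

(b) Volume: 1950 m³ = 1,950,000 L.
(b) [OCl⁻]/[HOCl] = 10^(pH − pKa) = 10^(7.41 − 7.42) = 0.9772; fraction as HOCl = 1/(1 + 0.9772) = 0.5058.
(b) Free chlorine required for 0.73 ppm HOCl: 0.73 / 0.5058 = 1.443 ppm.
(b) FC to add: 1.443 − 0.6 = 0.8434 mg/L as Cl₂.
(b) Cl₂ equivalent: 0.8434 mg/L × 1,950,000 L = 1645 g.
(b) Product at 58.5% available Cl: 1645 / 0.585 = 2811 g.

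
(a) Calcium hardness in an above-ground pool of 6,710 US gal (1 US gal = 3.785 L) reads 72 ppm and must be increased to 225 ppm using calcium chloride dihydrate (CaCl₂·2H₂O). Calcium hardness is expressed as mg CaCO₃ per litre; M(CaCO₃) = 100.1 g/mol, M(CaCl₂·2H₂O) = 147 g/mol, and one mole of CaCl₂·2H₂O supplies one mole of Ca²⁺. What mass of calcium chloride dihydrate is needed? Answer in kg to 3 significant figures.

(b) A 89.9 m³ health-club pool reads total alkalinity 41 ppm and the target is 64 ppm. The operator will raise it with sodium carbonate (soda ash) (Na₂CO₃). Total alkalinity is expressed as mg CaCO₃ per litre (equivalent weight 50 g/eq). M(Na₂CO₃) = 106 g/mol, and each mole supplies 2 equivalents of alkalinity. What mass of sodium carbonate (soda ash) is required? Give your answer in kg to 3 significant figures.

(a) Volume: 6,710 US gal × 3.785 L/gal = 25,397 L.
(a) Hardness to add: (225 − 72) = 153 mg/L as CaCO₃ × 25,397 L = 3886 g as CaCO₃.
(a) Moles of Ca²⁺ (1 mol Ca²⁺ ≡ 1 mol CaCO₃): 3886 / 100.1 g/mol = 38.82 mol.
(a) Mass of CaCl₂·2H₂O: 38.82 × 147 = 5706 g.

(b) Volume: 89.9 m³ = 89,900 L.
(b) Alkalinity to add: (64 − 41) = 23 mg/L as CaCO₃ × 89,900 L = 2068 g as CaCO₃.
(b) Equivalents: 2068 g ÷ 50 g/eq = 41.35 eq.
(b) Each mole of Na₂CO₃ supplies 2 eq, so 41.35 / 2 = 20.68 mol.
(b) Mass: 20.68 mol × 106 g/mol = 2192 g.

(a) 5.71 kg; (b) 2.19 kg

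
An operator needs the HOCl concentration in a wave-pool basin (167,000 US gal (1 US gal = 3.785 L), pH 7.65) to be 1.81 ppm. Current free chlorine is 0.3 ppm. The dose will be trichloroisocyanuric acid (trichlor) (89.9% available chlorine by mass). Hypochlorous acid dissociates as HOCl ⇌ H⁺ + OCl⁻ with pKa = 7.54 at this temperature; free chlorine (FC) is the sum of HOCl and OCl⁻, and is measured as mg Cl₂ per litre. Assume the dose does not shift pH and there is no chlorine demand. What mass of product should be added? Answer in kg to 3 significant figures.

2.70 kg

Volume: 167,000 US gal × 3.785 L/gal = 632,095 L.
[OCl⁻]/[HOCl] = 10^(pH − pKa) = 10^(7.65 − 7.54) = 1.288; fraction as HOCl = 1/(1 + 1.288) = 0.437.
Free chlorine required for 1.81 ppm HOCl: 1.81 / 0.437 = 4.142 ppm.
FC to add: 4.142 − 0.3 = 3.842 mg/L as Cl₂.
Cl₂ equivalent: 3.842 mg/L × 632,095 L = 2428 g.
Product at 89.9% available Cl: 2428 / 0.899 = 2701 g.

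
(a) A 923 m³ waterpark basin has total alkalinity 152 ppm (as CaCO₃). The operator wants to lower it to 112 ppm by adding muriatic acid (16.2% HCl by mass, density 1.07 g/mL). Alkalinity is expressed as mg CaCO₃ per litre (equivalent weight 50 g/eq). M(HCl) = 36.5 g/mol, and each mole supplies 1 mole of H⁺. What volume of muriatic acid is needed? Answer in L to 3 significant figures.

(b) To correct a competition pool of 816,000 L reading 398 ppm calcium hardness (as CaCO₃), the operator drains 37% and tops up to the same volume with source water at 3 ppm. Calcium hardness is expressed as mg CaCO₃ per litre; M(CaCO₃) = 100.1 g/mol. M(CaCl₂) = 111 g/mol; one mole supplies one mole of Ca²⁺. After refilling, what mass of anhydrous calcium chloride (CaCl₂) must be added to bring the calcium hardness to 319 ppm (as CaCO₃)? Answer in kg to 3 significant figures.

(a) 155 L; (b) 60.8 kg

(a) Volume: 923 m³ = 923,000 L.
(a) Alkalinity to neutralize: (152 − 112) = 40 mg/L as CaCO₃ × 923,000 L = 36,920 g as CaCO₃.
(a) Equivalents of H⁺ required: 36,920 ÷ 50 g/eq = 738.4 eq = 738.4 mol HCl.
(a) Mass of HCl: 738.4 × 36.5 = 26,950 g.
(a) Mass of 16.2% solution: 26,950 / 0.162 = 166,400 g.
(a) Volume: 166,400 g ÷ 1.07 g/mL = 155,500 mL.

(b) After draining 37% and refilling: 398 × 0.63 + 3 × 0.37 = 251.85 ppm.
(b) Deficit to target: 319 − 251.85 = 67.15 mg/L.
(b) As CaCO₃: 67.15 mg/L × 816,000 L = 54,790 g; ÷ 100.1 = 547.4 mol Ca²⁺.
(b) Mass: 547.4 × 111 = 60,760 g.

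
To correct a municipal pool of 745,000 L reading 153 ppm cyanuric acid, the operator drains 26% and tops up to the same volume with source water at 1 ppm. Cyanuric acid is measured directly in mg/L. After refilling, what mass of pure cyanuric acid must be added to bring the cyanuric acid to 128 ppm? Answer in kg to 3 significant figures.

After draining 26% and refilling: 153 × 0.74 + 1 × 0.26 = 113.48 ppm.
Deficit to target: 128 − 113.48 = 14.52 mg/L.
Mass: 14.52 mg/L × 745,000 L = 10,820 g cyanuric acid.

10.8 kg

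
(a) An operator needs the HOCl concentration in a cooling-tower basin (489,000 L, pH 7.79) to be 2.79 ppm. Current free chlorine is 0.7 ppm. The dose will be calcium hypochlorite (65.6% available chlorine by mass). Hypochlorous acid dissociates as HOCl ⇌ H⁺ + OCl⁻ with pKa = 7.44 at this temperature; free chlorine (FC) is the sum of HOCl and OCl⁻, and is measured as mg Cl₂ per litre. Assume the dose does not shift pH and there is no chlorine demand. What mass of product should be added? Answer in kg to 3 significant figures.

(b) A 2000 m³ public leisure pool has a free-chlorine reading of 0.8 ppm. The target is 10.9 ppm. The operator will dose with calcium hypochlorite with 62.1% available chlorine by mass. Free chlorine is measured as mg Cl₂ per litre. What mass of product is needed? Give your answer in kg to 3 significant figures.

(a) [OCl⁻]/[HOCl] = 10^(pH − pKa) = 10^(7.79 − 7.44) = 2.239; fraction as HOCl = 1/(1 + 2.239) = 0.3088.
(a) Free chlorine required for 2.79 ppm HOCl: 2.79 / 0.3088 = 9.036 ppm.
(a) FC to add: 9.036 − 0.7 = 8.336 mg/L as Cl₂.
(a) Cl₂ equivalent: 8.336 mg/L × 489,000 L = 4076 g.
(a) Product at 65.6% available Cl: 4076 / 0.656 = 6214 g.

(b) Volume: 2000 m³ = 2,000,000 L.
(b) Chlorine deficit: 10.9 − 0.8 = 10.1 ppm = 10.1 mg/L as Cl₂.
(b) Cl₂ equivalent needed: 10.1 mg/L × 2,000,000 L = 20,200,000 mg = 20,200 g.
(b) Product at 62.1% available chlorine: 20,200 / 0.621 = 32,530 g.

(a) 6.21 kg; (b) 32.5 kg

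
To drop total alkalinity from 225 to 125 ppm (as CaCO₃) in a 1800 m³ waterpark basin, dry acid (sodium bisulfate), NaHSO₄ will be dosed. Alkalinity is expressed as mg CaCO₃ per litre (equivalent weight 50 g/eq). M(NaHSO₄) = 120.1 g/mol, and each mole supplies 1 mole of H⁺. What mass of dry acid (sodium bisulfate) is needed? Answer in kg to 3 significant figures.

432 kg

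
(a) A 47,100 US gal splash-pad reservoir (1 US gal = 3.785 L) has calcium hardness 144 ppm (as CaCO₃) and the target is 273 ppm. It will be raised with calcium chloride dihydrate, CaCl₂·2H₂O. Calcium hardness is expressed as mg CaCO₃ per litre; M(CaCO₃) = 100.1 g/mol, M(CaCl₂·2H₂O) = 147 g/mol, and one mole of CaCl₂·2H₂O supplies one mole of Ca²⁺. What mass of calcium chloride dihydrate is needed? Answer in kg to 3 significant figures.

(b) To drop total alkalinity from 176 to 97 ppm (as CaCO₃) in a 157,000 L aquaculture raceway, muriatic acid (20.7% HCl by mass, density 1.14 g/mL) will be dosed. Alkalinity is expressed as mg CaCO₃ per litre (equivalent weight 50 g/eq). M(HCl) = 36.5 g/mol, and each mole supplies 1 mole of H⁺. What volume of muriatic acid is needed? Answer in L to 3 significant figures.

(a) Volume: 47,100 US gal × 3.785 L/gal = 178,274 L.
(a) Hardness to add: (273 − 144) = 129 mg/L as CaCO₃ × 178,274 L = 23,000 g as CaCO₃.
(a) Moles of Ca²⁺ (1 mol Ca²⁺ ≡ 1 mol CaCO₃): 23,000 / 100.1 g/mol = 229.7 mol.
(a) Mass of CaCl₂·2H₂O: 229.7 × 147 = 33,770 g.

(b) Alkalinity to neutralize: (176 − 97) = 79 mg/L as CaCO₃ × 157,000 L = 12,400 g as CaCO₃.
(b) Equivalents of H⁺ required: 12,400 ÷ 50 g/eq = 248.1 eq = 248.1 mol HCl.
(b) Mass of HCl: 248.1 × 36.5 = 9054 g.
(b) Mass of 20.7% solution: 9054 / 0.207 = 43,740 g.
(b) Volume: 43,740 g ÷ 1.14 g/mL = 38,370 mL.

(a) 33.8 kg; (b) 38.4 L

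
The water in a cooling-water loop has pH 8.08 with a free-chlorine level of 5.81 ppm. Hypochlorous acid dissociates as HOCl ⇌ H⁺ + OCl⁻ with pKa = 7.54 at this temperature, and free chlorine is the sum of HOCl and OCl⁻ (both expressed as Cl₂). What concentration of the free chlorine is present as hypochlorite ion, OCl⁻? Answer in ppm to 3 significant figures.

[OCl⁻]/[HOCl] = 10^(pH − pKa) = 10^(8.08 − 7.54) = 10^0.54 = 3.467.
Fraction as HOCl = 1 / (1 + 3.467) = 0.2238.
OCl⁻ = (1 − 0.2238) × 5.81 ppm = 4.509 ppm.

4.51 ppm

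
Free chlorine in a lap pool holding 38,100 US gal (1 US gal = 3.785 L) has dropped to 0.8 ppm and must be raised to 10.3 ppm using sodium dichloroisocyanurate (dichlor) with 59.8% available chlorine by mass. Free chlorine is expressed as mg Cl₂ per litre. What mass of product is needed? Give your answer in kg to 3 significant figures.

2.29 kg

Volume: 38,100 US gal × 3.785 L/gal = 144,208 L.
Chlorine deficit: 10.3 − 0.8 = 9.5 ppm = 9.5 mg/L as Cl₂.
Cl₂ equivalent needed: 9.5 mg/L × 144,208 L = 1,370,000 mg = 1370 g.
Product at 59.8% available chlorine: 1370 / 0.598 = 2291 g.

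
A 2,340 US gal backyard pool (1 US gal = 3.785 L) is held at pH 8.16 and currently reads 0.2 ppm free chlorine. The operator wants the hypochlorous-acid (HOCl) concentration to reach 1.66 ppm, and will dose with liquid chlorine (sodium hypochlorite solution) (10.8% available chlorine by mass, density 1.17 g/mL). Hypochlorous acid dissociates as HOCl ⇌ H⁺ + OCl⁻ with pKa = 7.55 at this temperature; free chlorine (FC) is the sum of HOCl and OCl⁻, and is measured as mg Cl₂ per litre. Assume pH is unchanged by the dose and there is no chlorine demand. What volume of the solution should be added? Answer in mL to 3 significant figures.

576 mL

Volume: 2,340 US gal × 3.785 L/gal = 8,857 L.
[OCl⁻]/[HOCl] = 10^(pH − pKa) = 10^(8.16 − 7.55) = 4.074; fraction as HOCl = 1/(1 + 4.074) = 0.1971.
Free chlorine required for 1.66 ppm HOCl: 1.66 / 0.1971 = 8.423 ppm.
FC to add: 8.423 − 0.2 = 8.223 mg/L as Cl₂.
Cl₂ equivalent: 8.223 mg/L × 8,857 L = 72.83 g.
Product at 10.8% available Cl: 72.83 / 0.108 = 674.3 g.
Volume: 674.3 g ÷ 1.17 g/mL = 576.3 mL.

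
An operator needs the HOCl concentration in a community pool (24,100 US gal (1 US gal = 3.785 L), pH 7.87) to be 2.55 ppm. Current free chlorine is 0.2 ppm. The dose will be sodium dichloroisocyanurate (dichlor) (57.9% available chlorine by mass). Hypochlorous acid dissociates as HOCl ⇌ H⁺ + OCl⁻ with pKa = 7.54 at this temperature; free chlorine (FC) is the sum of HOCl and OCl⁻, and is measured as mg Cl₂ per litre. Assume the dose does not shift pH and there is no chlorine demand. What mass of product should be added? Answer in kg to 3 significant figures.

1.23 kg

Volume: 24,100 US gal × 3.785 L/gal = 91,218 L.
[OCl⁻]/[HOCl] = 10^(pH − pKa) = 10^(7.87 − 7.54) = 2.138; fraction as HOCl = 1/(1 + 2.138) = 0.3187.
Free chlorine required for 2.55 ppm HOCl: 2.55 / 0.3187 = 8.002 ppm.
FC to add: 8.002 − 0.2 = 7.802 mg/L as Cl₂.
Cl₂ equivalent: 7.802 mg/L × 91,218 L = 711.7 g.
Product at 57.9% available Cl: 711.7 / 0.579 = 1229 g.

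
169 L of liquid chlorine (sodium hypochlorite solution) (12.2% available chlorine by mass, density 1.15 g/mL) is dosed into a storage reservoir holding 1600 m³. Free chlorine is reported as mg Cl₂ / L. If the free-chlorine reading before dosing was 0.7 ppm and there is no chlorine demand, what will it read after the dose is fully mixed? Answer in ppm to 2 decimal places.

Volume: 1600 m³ = 1,600,000 L.
Mass of solution: 169 L × 1000 mL/L × 1.15 g/mL = 194,300 g.
Available chlorine delivered: 194,300 g × 0.122 = 23,710 g as Cl₂.
Concentration rise: 23,710 g / 1,600,000 L = 14.82 mg/L = 14.82 ppm.
Final FC: 0.7 + 14.82 = 15.52 ppm.

15.52 ppm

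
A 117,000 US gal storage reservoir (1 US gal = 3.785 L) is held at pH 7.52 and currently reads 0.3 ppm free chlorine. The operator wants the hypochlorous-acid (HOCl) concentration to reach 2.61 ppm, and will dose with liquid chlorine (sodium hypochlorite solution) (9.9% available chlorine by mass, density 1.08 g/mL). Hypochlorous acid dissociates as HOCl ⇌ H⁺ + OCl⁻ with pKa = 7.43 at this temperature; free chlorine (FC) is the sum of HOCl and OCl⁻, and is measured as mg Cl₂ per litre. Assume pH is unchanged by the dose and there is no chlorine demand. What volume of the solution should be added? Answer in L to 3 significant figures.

22.9 L

Volume: 117,000 US gal × 3.785 L/gal = 442,845 L.
[OCl⁻]/[HOCl] = 10^(pH − pKa) = 10^(7.52 − 7.43) = 1.23; fraction as HOCl = 1/(1 + 1.23) = 0.4484.
Free chlorine required for 2.61 ppm HOCl: 2.61 / 0.4484 = 5.821 ppm.
FC to add: 5.821 − 0.3 = 5.521 mg/L as Cl₂.
Cl₂ equivalent: 5.521 mg/L × 442,845 L = 2445 g.
Product at 9.9% available Cl: 2445 / 0.099 = 24,700 g.
Volume: 24,700 g ÷ 1.08 g/mL = 22,870 mL.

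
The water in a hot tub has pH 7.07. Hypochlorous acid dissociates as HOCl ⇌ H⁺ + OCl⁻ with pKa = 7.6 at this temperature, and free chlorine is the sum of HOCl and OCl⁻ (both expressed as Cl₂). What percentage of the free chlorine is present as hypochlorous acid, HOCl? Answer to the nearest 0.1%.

77.2%

[OCl⁻]/[HOCl] = 10^(pH − pKa) = 10^(7.07 − 7.6) = 10^-0.53 = 0.2951.
Fraction as HOCl = 1 / (1 + 0.2951) = 0.7721.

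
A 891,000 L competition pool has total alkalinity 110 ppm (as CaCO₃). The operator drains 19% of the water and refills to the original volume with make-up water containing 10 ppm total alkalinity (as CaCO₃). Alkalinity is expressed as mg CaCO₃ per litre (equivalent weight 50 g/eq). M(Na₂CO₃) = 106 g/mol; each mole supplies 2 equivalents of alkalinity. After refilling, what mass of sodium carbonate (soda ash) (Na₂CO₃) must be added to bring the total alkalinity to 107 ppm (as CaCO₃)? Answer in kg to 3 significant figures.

After draining 19% and refilling: 110 × 0.81 + 10 × 0.19 = 91 ppm.
Deficit to target: 107 − 91 = 16 mg/L.
As CaCO₃: 16 mg/L × 891,000 L = 14,260 g; ÷ 50 g/eq ÷ 2 = 142.6 mol Na₂CO₃.
Mass: 142.6 × 106 = 15,110 g.

15.1 kg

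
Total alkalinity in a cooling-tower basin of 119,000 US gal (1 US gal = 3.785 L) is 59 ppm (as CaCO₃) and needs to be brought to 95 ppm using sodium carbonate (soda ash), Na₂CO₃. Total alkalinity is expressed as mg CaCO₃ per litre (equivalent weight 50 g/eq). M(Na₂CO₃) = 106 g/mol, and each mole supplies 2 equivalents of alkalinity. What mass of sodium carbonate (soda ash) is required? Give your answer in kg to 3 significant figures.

17.2 kg

Volume: 119,000 US gal × 3.785 L/gal = 450,415 L.
Alkalinity to add: (95 − 59) = 36 mg/L as CaCO₃ × 450,415 L = 16,210 g as CaCO₃.
Equivalents: 16,210 g ÷ 50 g/eq = 324.3 eq.
Each mole of Na₂CO₃ supplies 2 eq, so 324.3 / 2 = 162.1 mol.
Mass: 162.1 mol × 106 g/mol = 17,190 g.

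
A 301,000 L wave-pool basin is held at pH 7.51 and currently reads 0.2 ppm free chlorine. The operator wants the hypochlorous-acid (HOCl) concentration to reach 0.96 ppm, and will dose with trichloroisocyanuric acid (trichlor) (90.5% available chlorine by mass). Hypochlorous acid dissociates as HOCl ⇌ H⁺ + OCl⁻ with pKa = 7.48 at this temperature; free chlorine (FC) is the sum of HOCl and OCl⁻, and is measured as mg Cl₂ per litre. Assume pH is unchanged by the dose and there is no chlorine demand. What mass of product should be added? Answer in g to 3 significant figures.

[OCl⁻]/[HOCl] = 10^(pH − pKa) = 10^(7.51 − 7.48) = 1.072; fraction as HOCl = 1/(1 + 1.072) = 0.4827.
Free chlorine required for 0.96 ppm HOCl: 0.96 / 0.4827 = 1.989 ppm.
FC to add: 1.989 − 0.2 = 1.789 mg/L as Cl₂.
Cl₂ equivalent: 1.789 mg/L × 301,000 L = 538.4 g.
Product at 90.5% available Cl: 538.4 / 0.905 = 594.9 g.

595 g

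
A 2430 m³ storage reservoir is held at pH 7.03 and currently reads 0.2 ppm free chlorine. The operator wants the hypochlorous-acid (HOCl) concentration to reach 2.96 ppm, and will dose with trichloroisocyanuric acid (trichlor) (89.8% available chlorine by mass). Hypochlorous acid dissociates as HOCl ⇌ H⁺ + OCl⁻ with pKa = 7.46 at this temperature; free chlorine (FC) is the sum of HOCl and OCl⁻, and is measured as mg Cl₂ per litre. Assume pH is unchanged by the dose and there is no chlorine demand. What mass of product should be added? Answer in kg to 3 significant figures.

10.4 kg

Volume: 2430 m³ = 2,430,000 L.
[OCl⁻]/[HOCl] = 10^(pH − pKa) = 10^(7.03 − 7.46) = 0.3715; fraction as HOCl = 1/(1 + 0.3715) = 0.7291.
Free chlorine required for 2.96 ppm HOCl: 2.96 / 0.7291 = 4.06 ppm.
FC to add: 4.06 − 0.2 = 3.86 mg/L as Cl₂.
Cl₂ equivalent: 3.86 mg/L × 2,430,000 L = 9379 g.
Product at 89.8% available Cl: 9379 / 0.898 = 10,440 g.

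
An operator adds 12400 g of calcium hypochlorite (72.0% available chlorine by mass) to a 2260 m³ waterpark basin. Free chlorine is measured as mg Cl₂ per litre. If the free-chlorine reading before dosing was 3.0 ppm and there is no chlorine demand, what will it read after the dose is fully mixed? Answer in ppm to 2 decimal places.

Volume: 2260 m³ = 2,260,000 L.
Available chlorine delivered: 12,400 g × 0.72 = 8928 g as Cl₂.
Concentration rise: 8928 g / 2,260,000 L = 3.95 mg/L = 3.95 ppm.
Final FC: 3.0 + 3.95 = 6.95 ppm.

6.95 ppm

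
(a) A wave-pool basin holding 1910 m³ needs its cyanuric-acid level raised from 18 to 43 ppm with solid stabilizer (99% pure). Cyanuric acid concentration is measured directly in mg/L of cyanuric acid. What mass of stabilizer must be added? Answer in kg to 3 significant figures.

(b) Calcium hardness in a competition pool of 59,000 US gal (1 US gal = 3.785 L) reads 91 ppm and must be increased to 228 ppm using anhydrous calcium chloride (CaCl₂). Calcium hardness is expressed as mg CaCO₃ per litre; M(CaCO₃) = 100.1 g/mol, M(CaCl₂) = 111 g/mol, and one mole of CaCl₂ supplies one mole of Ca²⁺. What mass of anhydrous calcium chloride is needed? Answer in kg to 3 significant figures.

(a) 48.2 kg; (b) 33.9 kg

(a) Volume: 1910 m³ = 1,910,000 L.
(a) CYA to add: (43 − 18) = 25 mg/L × 1,910,000 L = 47,750 g cyanuric acid.
(a) At 99% purity: 47,750 / 0.99 = 48,230 g product.

(b) Volume: 59,000 US gal × 3.785 L/gal = 223,315 L.
(b) Hardness to add: (228 − 91) = 137 mg/L as CaCO₃ × 223,315 L = 30,590 g as CaCO₃.
(b) Moles of Ca²⁺ (1 mol Ca²⁺ ≡ 1 mol CaCO₃): 30,590 / 100.1 g/mol = 305.6 mol.
(b) Mass of CaCl₂: 305.6 × 111 = 33,930 g.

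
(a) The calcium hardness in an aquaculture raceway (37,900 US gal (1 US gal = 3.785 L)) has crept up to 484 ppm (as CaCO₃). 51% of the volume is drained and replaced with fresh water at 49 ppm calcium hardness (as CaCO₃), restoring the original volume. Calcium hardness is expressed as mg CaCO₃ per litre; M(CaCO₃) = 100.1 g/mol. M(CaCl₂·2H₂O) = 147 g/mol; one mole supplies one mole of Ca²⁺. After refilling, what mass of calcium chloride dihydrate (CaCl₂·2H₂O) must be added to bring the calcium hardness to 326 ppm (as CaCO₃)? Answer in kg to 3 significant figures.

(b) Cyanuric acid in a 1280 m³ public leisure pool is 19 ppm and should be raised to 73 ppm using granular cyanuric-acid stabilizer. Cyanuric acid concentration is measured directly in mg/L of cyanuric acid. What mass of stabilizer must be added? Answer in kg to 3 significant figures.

(a) Volume: 37,900 US gal × 3.785 L/gal = 143,452 L.
(a) After draining 51% and refilling: 484 × 0.49 + 49 × 0.51 = 262.15 ppm.
(a) Deficit to target: 326 − 262.15 = 63.85 mg/L.
(a) As CaCO₃: 63.85 mg/L × 143,452 L = 9159 g; ÷ 100.1 = 91.5 mol Ca²⁺.
(a) Mass: 91.5 × 147 = 13,450 g.

(b) Volume: 1280 m³ = 1,280,000 L.
(b) CYA to add: (73 − 19) = 54 mg/L × 1,280,000 L = 69,120 g cyanuric acid.

(a) 13.5 kg; (b) 69.1 kg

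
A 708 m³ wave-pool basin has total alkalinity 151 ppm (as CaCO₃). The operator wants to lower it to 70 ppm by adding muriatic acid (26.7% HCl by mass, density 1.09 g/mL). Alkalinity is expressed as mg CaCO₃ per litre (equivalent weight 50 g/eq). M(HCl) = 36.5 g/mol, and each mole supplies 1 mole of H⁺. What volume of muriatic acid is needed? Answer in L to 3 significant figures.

144 L

Volume: 708 m³ = 708,000 L.
Alkalinity to neutralize: (151 − 70) = 81 mg/L as CaCO₃ × 708,000 L = 57,350 g as CaCO₃.
Equivalents of H⁺ required: 57,350 ÷ 50 g/eq = 1147 eq = 1147 mol HCl.
Mass of HCl: 1147 × 36.5 = 41,860 g.
Mass of 26.7% solution: 41,860 / 0.267 = 156,800 g.
Volume: 156,800 g ÷ 1.09 g/mL = 143,800 mL.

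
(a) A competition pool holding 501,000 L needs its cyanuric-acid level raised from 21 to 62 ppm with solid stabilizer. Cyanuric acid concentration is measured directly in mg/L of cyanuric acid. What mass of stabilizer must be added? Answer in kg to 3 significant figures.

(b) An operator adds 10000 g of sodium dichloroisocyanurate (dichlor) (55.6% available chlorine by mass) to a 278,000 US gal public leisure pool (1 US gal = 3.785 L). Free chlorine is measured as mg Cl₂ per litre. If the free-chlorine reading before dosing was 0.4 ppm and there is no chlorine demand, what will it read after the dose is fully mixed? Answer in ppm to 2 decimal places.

(a) 20.5 kg; (b) 5.68 ppm

(a) CYA to add: (62 − 21) = 41 mg/L × 501,000 L = 20,540 g cyanuric acid.

(b) Volume: 278,000 US gal × 3.785 L/gal = 1,052,230 L.
(b) Available chlorine delivered: 10,000 g × 0.556 = 5560 g as Cl₂.
(b) Concentration rise: 5560 g / 1,052,230 L = 5.284 mg/L = 5.28 ppm.
(b) Final FC: 0.4 + 5.28 = 5.68 ppm.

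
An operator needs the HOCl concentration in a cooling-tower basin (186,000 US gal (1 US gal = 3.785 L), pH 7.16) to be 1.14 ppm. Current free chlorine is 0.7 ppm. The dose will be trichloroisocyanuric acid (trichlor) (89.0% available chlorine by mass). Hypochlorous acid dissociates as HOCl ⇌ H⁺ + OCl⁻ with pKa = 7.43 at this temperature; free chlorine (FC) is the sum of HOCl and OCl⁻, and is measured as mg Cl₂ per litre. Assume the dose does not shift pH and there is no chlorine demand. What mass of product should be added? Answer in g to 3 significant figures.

832 g

Volume: 186,000 US gal × 3.785 L/gal = 704,010 L.
[OCl⁻]/[HOCl] = 10^(pH − pKa) = 10^(7.16 − 7.43) = 0.537; fraction as HOCl = 1/(1 + 0.537) = 0.6506.
Free chlorine required for 1.14 ppm HOCl: 1.14 / 0.6506 = 1.752 ppm.
FC to add: 1.752 − 0.7 = 1.052 mg/L as Cl₂.
Cl₂ equivalent: 1.052 mg/L × 704,010 L = 740.8 g.
Product at 89.0% available Cl: 740.8 / 0.89 = 832.3 g.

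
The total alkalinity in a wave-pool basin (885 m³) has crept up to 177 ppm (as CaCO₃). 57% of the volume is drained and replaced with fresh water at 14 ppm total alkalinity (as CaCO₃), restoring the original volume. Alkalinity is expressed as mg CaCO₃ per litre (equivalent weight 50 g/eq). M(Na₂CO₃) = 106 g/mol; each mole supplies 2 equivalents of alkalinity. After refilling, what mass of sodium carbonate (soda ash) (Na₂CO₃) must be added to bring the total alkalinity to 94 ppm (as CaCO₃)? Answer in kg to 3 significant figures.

Volume: 885 m³ = 885,000 L.
After draining 57% and refilling: 177 × 0.43 + 14 × 0.57 = 84.09 ppm.
Deficit to target: 94 − 84.09 = 9.91 mg/L.
As CaCO₃: 9.91 mg/L × 885,000 L = 8770 g; ÷ 50 g/eq ÷ 2 = 87.7 mol Na₂CO₃.
Mass: 87.7 × 106 = 9297 g.

9.30 kg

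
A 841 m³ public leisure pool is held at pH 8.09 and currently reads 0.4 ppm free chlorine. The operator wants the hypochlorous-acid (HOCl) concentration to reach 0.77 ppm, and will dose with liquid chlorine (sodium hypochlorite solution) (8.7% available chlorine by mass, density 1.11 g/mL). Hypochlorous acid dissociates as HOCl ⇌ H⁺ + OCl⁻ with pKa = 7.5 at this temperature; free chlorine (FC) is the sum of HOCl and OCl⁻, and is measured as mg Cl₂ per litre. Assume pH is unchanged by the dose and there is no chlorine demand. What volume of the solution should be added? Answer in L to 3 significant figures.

Volume: 841 m³ = 841,000 L.
[OCl⁻]/[HOCl] = 10^(pH − pKa) = 10^(8.09 − 7.5) = 3.89; fraction as HOCl = 1/(1 + 3.89) = 0.2045.
Free chlorine required for 0.77 ppm HOCl: 0.77 / 0.2045 = 3.766 ppm.
FC to add: 3.766 − 0.4 = 3.366 mg/L as Cl₂.
Cl₂ equivalent: 3.366 mg/L × 841,000 L = 2831 g.
Product at 8.7% available Cl: 2831 / 0.087 = 32,530 g.
Volume: 32,530 g ÷ 1.11 g/mL = 29,310 mL.

29.3 L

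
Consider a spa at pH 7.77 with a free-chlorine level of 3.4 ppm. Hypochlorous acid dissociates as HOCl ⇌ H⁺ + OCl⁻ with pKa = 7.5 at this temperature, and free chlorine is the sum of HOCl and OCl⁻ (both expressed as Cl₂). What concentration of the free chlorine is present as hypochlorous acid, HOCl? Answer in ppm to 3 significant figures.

1.19 ppm

[OCl⁻]/[HOCl] = 10^(pH − pKa) = 10^(7.77 − 7.5) = 10^0.27 = 1.862.
Fraction as HOCl = 1 / (1 + 1.862) = 0.3494.
HOCl = 0.3494 × 3.4 ppm = 1.188 ppm.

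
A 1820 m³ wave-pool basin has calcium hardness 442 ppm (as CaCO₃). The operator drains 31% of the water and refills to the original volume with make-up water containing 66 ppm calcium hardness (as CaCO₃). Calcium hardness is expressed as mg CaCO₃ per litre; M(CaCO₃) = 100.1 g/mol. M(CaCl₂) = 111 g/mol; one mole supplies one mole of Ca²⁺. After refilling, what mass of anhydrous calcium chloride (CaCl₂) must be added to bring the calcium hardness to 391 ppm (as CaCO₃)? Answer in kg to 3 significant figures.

132 kg

Volume: 1820 m³ = 1,820,000 L.
After draining 31% and refilling: 442 × 0.69 + 66 × 0.31 = 325.44 ppm.
Deficit to target: 391 − 325.44 = 65.56 mg/L.
As CaCO₃: 65.56 mg/L × 1,820,000 L = 119,300 g; ÷ 100.1 = 1192 mol Ca²⁺.
Mass: 1192 × 111 = 132,300 g.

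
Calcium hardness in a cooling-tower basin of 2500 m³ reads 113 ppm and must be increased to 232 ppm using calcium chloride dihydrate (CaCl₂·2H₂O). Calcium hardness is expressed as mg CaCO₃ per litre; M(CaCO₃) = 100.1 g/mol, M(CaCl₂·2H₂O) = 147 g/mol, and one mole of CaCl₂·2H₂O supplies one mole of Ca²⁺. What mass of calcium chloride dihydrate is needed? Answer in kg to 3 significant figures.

437 kg

Volume: 2500 m³ = 2,500,000 L.
Hardness to add: (232 − 113) = 119 mg/L as CaCO₃ × 2,500,000 L = 297,500 g as CaCO₃.
Moles of Ca²⁺ (1 mol Ca²⁺ ≡ 1 mol CaCO₃): 297,500 / 100.1 g/mol = 2972 mol.
Mass of CaCl₂·2H₂O: 2972 × 147 = 436,900 g.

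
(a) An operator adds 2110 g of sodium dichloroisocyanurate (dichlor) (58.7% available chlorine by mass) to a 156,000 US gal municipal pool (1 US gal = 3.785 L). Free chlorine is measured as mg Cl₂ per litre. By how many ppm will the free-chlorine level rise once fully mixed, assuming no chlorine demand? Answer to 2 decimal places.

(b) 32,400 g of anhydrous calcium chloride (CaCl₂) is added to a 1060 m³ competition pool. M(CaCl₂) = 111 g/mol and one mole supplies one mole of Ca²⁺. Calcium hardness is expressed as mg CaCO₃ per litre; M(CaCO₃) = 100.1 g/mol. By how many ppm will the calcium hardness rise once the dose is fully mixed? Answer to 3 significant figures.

(a) 2.10 ppm; (b) 27.6 ppm

(a) Volume: 156,000 US gal × 3.785 L/gal = 590,460 L.
(a) Available chlorine delivered: 2110 g × 0.587 = 1239 g as Cl₂.
(a) Concentration rise: 1239 g / 590,460 L = 2.098 mg/L = 2.10 ppm.

(b) Volume: 1060 m³ = 1,060,000 L.
(b) Moles of Ca²⁺: 32,400 g ÷ 111 g/mol = 291.9 mol.
(b) As CaCO₃: 291.9 mol × 100.1 g/mol = 29,220 g.
(b) Rise: 29,220 g / 1,060,000 L × 1000 = 27.56 mg/L.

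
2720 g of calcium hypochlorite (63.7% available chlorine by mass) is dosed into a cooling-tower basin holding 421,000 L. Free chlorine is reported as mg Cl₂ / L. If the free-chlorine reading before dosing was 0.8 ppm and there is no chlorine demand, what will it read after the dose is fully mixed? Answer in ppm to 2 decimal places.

Available chlorine delivered: 2720 g × 0.637 = 1733 g as Cl₂.
Concentration rise: 1733 g / 421,000 L = 4.116 mg/L = 4.12 ppm.
Final FC: 0.8 + 4.12 = 4.92 ppm.

4.92 ppm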